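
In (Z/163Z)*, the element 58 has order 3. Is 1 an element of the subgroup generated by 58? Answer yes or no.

1 ∈ ⟨58⟩ iff 1^3 ≡ 1 (mod 163), since |⟨58⟩| = 3.
1^3 mod 163 = 1.
Since 1 = 1, 1 lies in the subgroup.

yes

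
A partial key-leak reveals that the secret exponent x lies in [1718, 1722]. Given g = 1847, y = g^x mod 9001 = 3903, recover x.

Compute 1847^1718 mod 9001 = 599, then multiply by 1847 repeatedly:
  1847^1718=599  1847^1719=8231  1847^1720=8969  1847^1721=3903
Found 3903 at exponent 1721.

1721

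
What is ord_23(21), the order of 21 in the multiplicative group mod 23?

22

The order of 21 must divide p − 1 = 22 = 2 · 11.
Divisors: 1, 2, 11, 22.
Check each in increasing order: 21^1 ≡ 21;  21^2 ≡ 4;  21^11 ≡ 22;  21^22 ≡ 1.
Smallest exponent giving 1 is 22.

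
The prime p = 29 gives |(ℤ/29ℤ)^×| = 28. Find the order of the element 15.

28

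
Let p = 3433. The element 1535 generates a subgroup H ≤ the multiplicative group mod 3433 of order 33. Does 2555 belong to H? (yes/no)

2555 ∈ ⟨1535⟩ iff 2555^33 ≡ 1 (mod 3433), since |⟨1535⟩| = 33.
2555^33 mod 3433 = 1.
Since 1 = 1, 2555 lies in the subgroup.

yes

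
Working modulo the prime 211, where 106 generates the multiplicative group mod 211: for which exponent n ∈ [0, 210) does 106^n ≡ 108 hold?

79

Baby-step giant-step with m = ceil(sqrt(210)) = 15.
Baby table (106^j mod 211 for j=0..14):
  0:1  1:106  2:53  3:132  4:66  5:33  6:122  7:61
  8:136  9:68  10:34  11:17  12:114  13:57  14:134
Giant step factor: 106^(-15) ≡ 63 (mod 211).
Scan 108·63^i mod 211 for i = 0, 1, …:
  i=0: 108   i=1: 52   i=2: 111   i=3: 30
  i=4: 202   i=5: 66
Match at i=5, j=4: n = 5·15 + 4 = 79.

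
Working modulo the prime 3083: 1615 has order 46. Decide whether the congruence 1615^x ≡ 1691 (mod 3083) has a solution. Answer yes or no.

yes

1691 ∈ ⟨1615⟩ iff 1691^46 ≡ 1 (mod 3083), since |⟨1615⟩| = 46.
1691^46 mod 3083 = 1.
Since 1 = 1, 1691 lies in the subgroup.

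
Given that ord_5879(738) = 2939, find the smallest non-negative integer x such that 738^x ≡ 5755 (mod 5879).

555

Baby-step giant-step with m = ceil(sqrt(2939)) = 55.
Baby table (738^j mod 5879 for j=0..54):
  0:1  1:738  2:3776  3:42  4:1601  5:5738  6:1764  7:2573
  8:5836  9:3540  10:2244  11:4073  12:1705  13:184  14:575  15:1062
  16:1849  17:634  18:3451  19:1231  20:3112  21:3846  22:4670  23:1366
  24:2799  25:2133  26:4461  27:5857  28:1401  29:5113  30:4955  31:52
  32:3102  33:2345  34:2184  35:946  36:4426  37:3543  38:4458  39:3643
  40:1831  41:4987  42:152  43:475  44:3689  45:505  46:2313  47:2084
  48:3573  49:3082  50:5222  51:3091  52:106  53:1801  54:484
Giant step factor: 738^(-55) ≡ 4882 (mod 5879).
Scan 5755·4882^i mod 5879 for i = 0, 1, …:
  i=0: 5755   i=1: 169   i=2: 1998   i=3: 975
  i=4: 3839   i=5: 5625   i=6: 441   i=7: 1248
  i=8: 2092   i=9: 1321   i=10: 5738
Match at i=10, j=5: x = 10·55 + 5 = 555.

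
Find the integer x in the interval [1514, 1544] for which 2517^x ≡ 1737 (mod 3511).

Compute 2517^1514 mod 3511 = 3414, then multiply by 2517 repeatedly:
  2517^1514=3414  2517^1515=1621  2517^1516=275  2517^1517=508  2517^1518=632
  2517^1519=261  2517^1520=380  2517^1521=1468  2517^1522=1384  2517^1523=616
  2517^1524=2121  2517^1525=1837  2517^1526=3253  2517^1527=149  2517^1528=2867
  2517^1529=1134  2517^1530=3346  2517^1531=2504  2517^1532=323  2517^1533=1950
  2517^1534=3283  2517^1535=1928  2517^1536=574  2517^1537=1737
Found 1737 at exponent 1537.

1537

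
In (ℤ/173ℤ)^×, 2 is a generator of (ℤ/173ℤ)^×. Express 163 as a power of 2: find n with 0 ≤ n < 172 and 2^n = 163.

126

Baby-step giant-step with m = ceil(sqrt(172)) = 14.
Baby table (2^j mod 173 for j=0..13):
  0:1  1:2  2:4  3:8  4:16  5:32  6:64  7:128
  8:83  9:166  10:159  11:145  12:117  13:61
Giant step factor: 2^(-14) ≡ 78 (mod 173).
Scan 163·78^i mod 173 for i = 0, 1, …:
  i=0: 163   i=1: 85   i=2: 56   i=3: 43
  i=4: 67   i=5: 36   i=6: 40   i=7: 6
  i=8: 122   i=9: 1
Match at i=9, j=0: n = 9·14 + 0 = 126.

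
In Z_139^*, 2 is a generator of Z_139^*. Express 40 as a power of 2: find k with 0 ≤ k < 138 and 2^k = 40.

89

Baby-step giant-step with m = ceil(sqrt(138)) = 12.
Baby table (2^j mod 139 for j=0..11):
  0:1  1:2  2:4  3:8  4:16  5:32  6:64  7:128
  8:117  9:95  10:51  11:102
Giant step factor: 2^(-12) ≡ 77 (mod 139).
Scan 40·77^i mod 139 for i = 0, 1, …:
  i=0: 40   i=1: 22   i=2: 26   i=3: 56
  i=4: 3   i=5: 92   i=6: 134   i=7: 32
Match at i=7, j=5: k = 7·12 + 5 = 89.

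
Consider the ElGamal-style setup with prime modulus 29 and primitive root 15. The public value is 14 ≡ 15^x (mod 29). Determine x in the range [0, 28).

15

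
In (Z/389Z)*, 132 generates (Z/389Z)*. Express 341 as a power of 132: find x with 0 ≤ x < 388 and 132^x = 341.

369

Baby-step giant-step with m = ceil(sqrt(388)) = 20.
Baby table (132^j mod 389 for j=0..19):
  0:1  1:132  2:308  3:200  4:337  5:138  6:322  7:103
  8:370  9:215  10:372  11:90  12:210  13:101  14:106  15:377
  16:361  17:194  18:323  19:235
Giant step factor: 132^(-20) ≡ 35 (mod 389).
Scan 341·35^i mod 389 for i = 0, 1, …:
  i=0: 341   i=1: 265   i=2: 328   i=3: 199
  i=4: 352   i=5: 261   i=6: 188   i=7: 356
  i=8: 12   i=9: 31     …   i=17: 284
  i=18: 215
Match at i=18, j=9: x = 18·20 + 9 = 369.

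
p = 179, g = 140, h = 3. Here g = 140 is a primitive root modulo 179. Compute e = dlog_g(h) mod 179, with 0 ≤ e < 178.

140

Baby-step giant-step with m = ceil(sqrt(178)) = 14.
Baby table (140^j mod 179 for j=0..13):
  0:1  1:140  2:89  3:109  4:45  5:35  6:67  7:72
  8:56  9:143  10:151  11:18  12:14  13:170
Giant step factor: 140^(-14) ≡ 51 (mod 179).
Scan 3·51^i mod 179 for i = 0, 1, …:
  i=0: 3   i=1: 153   i=2: 106   i=3: 36
  i=4: 46   i=5: 19   i=6: 74   i=7: 15
  i=8: 49   i=9: 172   i=10: 1
Match at i=10, j=0: e = 10·14 + 0 = 140.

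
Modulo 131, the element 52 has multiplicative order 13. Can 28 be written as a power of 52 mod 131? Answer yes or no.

⟨52⟩ has order 13; its elements mod 131 are {1, 39, 45, 52, 60, 62, 63, 80, 84, 99, 107, 112, 113}.
28 is not in this set.

no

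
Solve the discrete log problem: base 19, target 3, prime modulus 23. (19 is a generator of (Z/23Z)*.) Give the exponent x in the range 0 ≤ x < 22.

Successive powers of 19 modulo 23:
  19^0=1  19^1=19  19^2=16  19^3=5  19^4=3
So 19^4 ≡ 3 (mod 23), giving x = 4.

4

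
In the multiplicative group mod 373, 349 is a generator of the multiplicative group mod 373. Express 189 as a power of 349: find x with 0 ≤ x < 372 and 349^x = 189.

Baby-step giant-step with m = ceil(sqrt(372)) = 20.
Baby table (349^j mod 373 for j=0..19):
  0:1  1:349  2:203  3:350  4:179  5:180  6:156  7:359
  8:336  9:142  10:322  11:105  12:91  13:54  14:196  15:145
  16:250  17:341  18:22  19:218
Giant step factor: 349^(-20) ≡ 261 (mod 373).
Scan 189·261^i mod 373 for i = 0, 1, …:
  i=0: 189   i=1: 93   i=2: 28   i=3: 221
  i=4: 239   i=5: 88   i=6: 215   i=7: 165
  i=8: 170   i=9: 356     …   i=16: 370
  i=17: 336
Match at i=17, j=8: x = 17·20 + 8 = 348.

348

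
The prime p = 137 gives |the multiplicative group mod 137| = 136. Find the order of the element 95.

136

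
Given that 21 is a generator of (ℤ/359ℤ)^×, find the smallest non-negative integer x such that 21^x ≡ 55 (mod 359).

Baby-step giant-step with m = ceil(sqrt(358)) = 19.
Baby table (21^j mod 359 for j=0..18):
  0:1  1:21  2:82  3:286  4:262  5:117  6:303  7:260
  8:75  9:139  10:47  11:269  12:264  13:159  14:108  15:114
  16:240  17:14  18:294
Giant step factor: 21^(-19) ≡ 268 (mod 359).
Scan 55·268^i mod 359 for i = 0, 1, …:
  i=0: 55   i=1: 21
Match at i=1, j=1: x = 1·19 + 1 = 20.

20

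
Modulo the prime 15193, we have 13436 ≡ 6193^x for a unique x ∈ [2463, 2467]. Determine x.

2464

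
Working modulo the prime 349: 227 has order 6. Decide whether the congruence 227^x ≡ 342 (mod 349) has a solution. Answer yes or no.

no

⟨227⟩ has order 6; its elements mod 349 are {1, 122, 123, 226, 227, 348}.
342 is not in this set.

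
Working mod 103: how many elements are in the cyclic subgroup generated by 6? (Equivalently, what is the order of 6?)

The order of 6 must divide p − 1 = 102 = 2 · 3 · 17.
Divisors: 1, 2, 3, 6, 17, 34, 51, 102.
Check each in increasing order: 6^1 ≡ 6;  6^2 ≡ 36;  6^3 ≡ 10;  6^6 ≡ 100;  6^17 ≡ 47;  6^34 ≡ 46;  6^51 ≡ 102;  6^102 ≡ 1.
Smallest exponent giving 1 is 102.

102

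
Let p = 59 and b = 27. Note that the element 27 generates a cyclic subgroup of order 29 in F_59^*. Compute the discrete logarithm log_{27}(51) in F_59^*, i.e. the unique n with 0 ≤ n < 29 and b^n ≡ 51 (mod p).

18

Successive powers of 27 modulo 59:
  27^0=1  27^1=27  27^2=21  27^3=36  27^4=28  27^5=48
  27^6=57  27^7=5  27^8=17  27^9=46  27^10=3  27^11=22
  27^12=4  27^13=49  27^14=25  27^15=26  27^16=53  27^17=15
  27^18=51
So 27^18 ≡ 51 (mod 59), giving n = 18.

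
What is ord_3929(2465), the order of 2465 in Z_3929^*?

The order of 2465 must divide p − 1 = 3928 = 2^3 · 491.
Divisors: 1, 2, 4, 8, 491, 982, 1964, 3928.
Check each in increasing order: 2465^1 ≡ 2465;  2465^2 ≡ 1991;  2465^4 ≡ 3649;  2465^8 ≡ 3749;  2465^491 ≡ 1992;  2465^982 ≡ 3703;  2465^1964 ≡ 3928;  2465^3928 ≡ 1.
Smallest exponent giving 1 is 3928.

3928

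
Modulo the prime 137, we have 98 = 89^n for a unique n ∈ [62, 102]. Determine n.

62

Compute 89^62 mod 137 = 98, then multiply by 89 repeatedly:
  89^62=98
Found 98 at exponent 62.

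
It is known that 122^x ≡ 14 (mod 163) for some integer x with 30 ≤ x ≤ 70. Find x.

44

Compute 122^30 mod 163 = 6, then multiply by 122 repeatedly:
  122^30=6  122^31=80  122^32=143  122^33=5  122^34=121
  122^35=92  122^36=140  122^37=128  122^38=131  122^39=8
  122^40=161  122^41=82  122^42=61  122^43=107  122^44=14
Found 14 at exponent 44.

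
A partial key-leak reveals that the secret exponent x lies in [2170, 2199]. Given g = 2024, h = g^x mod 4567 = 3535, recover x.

2171

Compute 2024^2170 mod 4567 = 4043, then multiply by 2024 repeatedly:
  2024^2170=4043  2024^2171=3535
Found 3535 at exponent 2171.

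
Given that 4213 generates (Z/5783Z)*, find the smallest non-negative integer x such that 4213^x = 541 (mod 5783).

Baby-step giant-step with m = ceil(sqrt(5782)) = 77.
Baby table (4213^j mod 5783 for j=0..76):
  0:1  1:4213  2:1342  3:3855  4:2451  5:3408  6:4498  7:4966
  8:4647  9:2356  10:2200  11:4234  12:3070  13:3122  14:2444  15:2832
  16:887  17:1113  18:4839  19:1632  20:5412  21:4170  22:5239  23:3979
  24:4393  25:2109  26:2529  27:2391  28:5080  29:4940  30:4986  31:2162
  32:281  33:4121  34:1207  35:1834  36:554  37:3453  38:3244  39:1743
  40:4632  41:2774  42:5202  43:4239  44:1003  45:4049  46:4370  47:3521
  48:578  49:471  50:754  51:1735  52:5626  53:3604  54:3277  55:1980
  56:2654  57:2763  58:5123  59:1043  60:4862  61:220  62:1580  63:307
  64:3782  65:1401  66:3753  67:667  68:5316  69:4532  70:3633  71:4011
  72:417  73:4572  74:4446  75:5644  76:4259
Giant step factor: 4213^(-77) ≡ 2712 (mod 5783).
Scan 541·2712^i mod 5783 for i = 0, 1, …:
  i=0: 541   i=1: 4093   i=2: 2639   i=3: 3397
  i=4: 345   i=5: 4577   i=6: 2506   i=7: 1247
  i=8: 4592   i=9: 2705     …   i=43: 4453
  i=44: 1632
Match at i=44, j=19: x = 44·77 + 19 = 3407.

3407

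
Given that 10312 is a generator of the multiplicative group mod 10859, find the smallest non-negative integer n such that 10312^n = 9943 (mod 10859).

8782

Baby-step giant-step with m = ceil(sqrt(10858)) = 105.
Baby table (10312^j mod 10859 for j=0..104):
  0:1  1:10312  2:6016  3:10384  4:10068  5:9176  6:8445  7:6519
  8:6718  9:6455  10:9149  11:1496  12:6972  13:8684  14:6094  15:295
  16:1520  17:4703  18:1042  19:5553  20:3029  21:4564  22:1062  23:5472
  24:3900  25:5923  26:6960  27:4389  28:9915  29:5995  30:153  31:3181
  32:8292  33:3338  34:9285  35:3117  36:10723  37:9238  38:7108  39:10305
  40:9845  41:849  42:2534  43:3854  44:9367  45:1699  46:4521  47:2865
  48:7400  49:2607  50:7359  51:3316  52:10460  53:1073  54:10314  55:4922
  56:698  57:9118  58:7594  59:5079  60:1691  61:8897  62:9032  63:341
  64:8935  65:9964  66:910  67:1744  68:1624  69:2110  70:7743  71:10448
  72:7637  73:3276  74:10622  75:10190  76:7596  77:3985  78:2864  79:7947
  80:7450  81:7834  82:4107  83:1284  84:3487  85:3795  86:9063  87:5102
  88:10828  89:6098  90:8966  91:3866  92:2803  93:8737  94:9680  95:4232
  96:8922  97:6216  98:9574  99:7919  100:1048  101:2271  102:6548  103:1714
  104:7175
Giant step factor: 10312^(-105) ≡ 6237 (mod 10859).
Scan 9943·6237^i mod 10859 for i = 0, 1, …:
  i=0: 9943   i=1: 9601   i=2: 4911   i=3: 7527
  i=4: 2442   i=5: 6436   i=6: 6468   i=7: 10590
  i=8: 5392   i=9: 10440     …   i=82: 493
  i=83: 1744
Match at i=83, j=67: n = 83·105 + 67 = 8782.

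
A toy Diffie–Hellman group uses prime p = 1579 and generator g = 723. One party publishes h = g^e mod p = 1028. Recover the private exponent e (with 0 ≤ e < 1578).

809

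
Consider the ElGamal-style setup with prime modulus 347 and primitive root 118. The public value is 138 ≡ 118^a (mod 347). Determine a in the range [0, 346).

320

Baby-step giant-step with m = ceil(sqrt(346)) = 19.
Baby table (118^j mod 347 for j=0..18):
  0:1  1:118  2:44  3:334  4:201  5:122  6:169  7:163
  8:149  9:232  10:310  11:145  12:107  13:134  14:197  15:344
  16:340  17:215  18:39
Giant step factor: 118^(-19) ≡ 286 (mod 347).
Scan 138·286^i mod 347 for i = 0, 1, …:
  i=0: 138   i=1: 257   i=2: 285   i=3: 312
  i=4: 53   i=5: 237   i=6: 117   i=7: 150
  i=8: 219   i=9: 174     …   i=15: 57
  i=16: 340
Match at i=16, j=16: a = 16·19 + 16 = 320.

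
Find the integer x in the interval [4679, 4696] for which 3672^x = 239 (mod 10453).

4684

Compute 3672^4679 mod 10453 = 3884, then multiply by 3672 repeatedly:
  3672^4679=3884  3672^4680=4156  3672^4681=9905  3672^4682=5173  3672^4683=2155
  3672^4684=239
Found 239 at exponent 4684.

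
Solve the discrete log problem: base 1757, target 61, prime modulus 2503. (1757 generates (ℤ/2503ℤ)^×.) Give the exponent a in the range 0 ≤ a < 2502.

1835

Baby-step giant-step with m = ceil(sqrt(2502)) = 51.
Baby table (1757^j mod 2503 for j=0..50):
  0:1  1:1757  2:850  3:1662  4:1636  5:1008  6:1435  7:774
  8:789  9:2114  10:2349  11:2249  12:1759  13:1861  14:859  15:2457
  16:1777  17:948  18:1141  19:2337  20:1189  21:1571  22:1941  23:1251
  24:373  25:2078  26:1672  27:1685  28:1999  29:534  30:2116  31:857
  32:1446  33:77  34:127  35:372  36:321  37:822  38:23  39:363
  40:2029  41:681  42:83  43:657  44:466  45:281  46:626  47:1065
  48:1464  49:1667  50:409
Giant step factor: 1757^(-51) ≡ 884 (mod 2503).
Scan 61·884^i mod 2503 for i = 0, 1, …:
  i=0: 61   i=1: 1361   i=2: 1684   i=3: 1874
  i=4: 2133   i=5: 813   i=6: 331   i=7: 2256
  i=8: 1916   i=9: 1716     …   i=34: 445
  i=35: 409
Match at i=35, j=50: a = 35·51 + 50 = 1835.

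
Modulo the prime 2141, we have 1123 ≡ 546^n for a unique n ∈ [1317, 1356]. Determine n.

Compute 546^1317 mod 2141 = 2050, then multiply by 546 repeatedly:
  546^1317=2050  546^1318=1698  546^1319=55  546^1320=56  546^1321=602
  546^1322=1119  546^1323=789  546^1324=453  546^1325=1123
Found 1123 at exponent 1325.

1325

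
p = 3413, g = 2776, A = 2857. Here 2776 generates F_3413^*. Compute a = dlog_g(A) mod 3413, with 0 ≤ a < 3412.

Baby-step giant-step with m = ceil(sqrt(3412)) = 59.
Baby table (2776^j mod 3413 for j=0..58):
  0:1  1:2776  2:3035  3:1876  4:2951  5:776  6:573  7:190
  8:1838  9:3266  10:1488  11:958  12:681  13:3067  14:1970  15:1094
  16:2787  17:2854  18:1131  19:3109  20:2520  21:2283  22:3080  23:515
  24:3006  25:3284  26:261  27:980  28:319  29:1577  30:2286  31:1169
  32:2794  33:1808  34:1898  35:2589  36:2699  37:889  38:265  39:1845
  40:2220  41:2255  42:438  43:860  44:1673  45:2568  46:2424  47:2001
  48:1825  49:1308  50:2989  51:461  52:3274  53:3218  54:1347  55:2037
  56:2784  57:1352  58:2265
Giant step factor: 2776^(-59) ≡ 691 (mod 3413).
Scan 2857·691^i mod 3413 for i = 0, 1, …:
  i=0: 2857   i=1: 1473   i=2: 769   i=3: 2364
  i=4: 2110   i=5: 659   i=6: 1440   i=7: 1857
  i=8: 3312   i=9: 1882     …   i=53: 3328
  i=54: 2699
Match at i=54, j=36: a = 54·59 + 36 = 3222.

3222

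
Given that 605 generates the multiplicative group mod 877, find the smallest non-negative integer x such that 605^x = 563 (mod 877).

Baby-step giant-step with m = ceil(sqrt(876)) = 30.
Baby table (605^j mod 877 for j=0..29):
  0:1  1:605  2:316  3:871  4:755  5:735  6:36  7:732
  8:852  9:661  10:870  11:150  12:419  13:42  14:854  15:117
  16:625  17:138  18:175  19:635  20:49  21:704  22:575  23:583
  24:161  25:58  26:10  27:788  28:529  29:817
Giant step factor: 605^(-30) ≡ 225 (mod 877).
Scan 563·225^i mod 877 for i = 0, 1, …:
  i=0: 563   i=1: 387   i=2: 252   i=3: 572
  i=4: 658   i=5: 714   i=6: 159   i=7: 695
  i=8: 269   i=9: 12     …   i=16: 627
  i=17: 755
Match at i=17, j=4: x = 17·30 + 4 = 514.

514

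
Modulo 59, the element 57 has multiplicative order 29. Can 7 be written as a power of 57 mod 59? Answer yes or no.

7 ∈ ⟨57⟩ iff 7^29 ≡ 1 (mod 59), since |⟨57⟩| = 29.
7^29 mod 59 = 1.
Since 1 = 1, 7 lies in the subgroup.

yes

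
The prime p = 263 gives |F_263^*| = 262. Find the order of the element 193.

The order of 193 must divide p − 1 = 262 = 2 · 131.
Divisors: 1, 2, 131, 262.
Check each in increasing order: 193^1 ≡ 193;  193^2 ≡ 166;  193^131 ≡ 262;  193^262 ≡ 1.
Smallest exponent giving 1 is 262.

262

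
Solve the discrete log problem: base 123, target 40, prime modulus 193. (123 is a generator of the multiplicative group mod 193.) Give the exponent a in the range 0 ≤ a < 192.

181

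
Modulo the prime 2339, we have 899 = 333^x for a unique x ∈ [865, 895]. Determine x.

Compute 333^865 mod 2339 = 109, then multiply by 333 repeatedly:
  333^865=109  333^866=1212  333^867=1288  333^868=867  333^869=1014
  333^870=846  333^871=1038  333^872=1821  333^873=592  333^874=660
  333^875=2253  333^876=1769  333^877=1988  333^878=67  333^879=1260
  333^880=899
Found 899 at exponent 880.

880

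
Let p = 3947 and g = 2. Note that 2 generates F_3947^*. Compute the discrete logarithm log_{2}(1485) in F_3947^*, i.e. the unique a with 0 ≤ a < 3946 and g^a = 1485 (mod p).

3644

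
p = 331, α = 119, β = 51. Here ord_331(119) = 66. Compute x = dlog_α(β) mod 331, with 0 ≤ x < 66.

53

Baby-step giant-step with m = ceil(sqrt(66)) = 9.
Baby table (119^j mod 331 for j=0..8):
  0:1  1:119  2:259  3:38  4:219  5:243  6:120  7:47
  8:297
Giant step factor: 119^(-9) ≡ 246 (mod 331).
Scan 51·246^i mod 331 for i = 0, 1, …:
  i=0: 51   i=1: 299   i=2: 72   i=3: 169
  i=4: 199   i=5: 297
Match at i=5, j=8: x = 5·9 + 8 = 53.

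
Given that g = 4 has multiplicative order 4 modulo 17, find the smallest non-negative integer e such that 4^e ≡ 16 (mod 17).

2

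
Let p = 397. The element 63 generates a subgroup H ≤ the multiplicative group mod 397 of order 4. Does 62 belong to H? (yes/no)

no

⟨63⟩ has order 4; its elements mod 397 are {1, 63, 334, 396}.
62 is not in this set.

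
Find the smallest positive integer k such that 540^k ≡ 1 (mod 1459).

486

The order of 540 must divide p − 1 = 1458 = 2 · 3^6.
Divisors: 1, 2, 3, 6, 9, 18, 27, 54, 81, 162, 243, 486, 729, 1458.
Check each in increasing order: 540^1 ≡ 540;  540^2 ≡ 1259;  540^3 ≡ 1425;  540^6 ≡ 1156;  540^9 ≡ 89;  540^18 ≡ 626;  540^27 ≡ 272;  540^54 ≡ 1034;  540^81 ≡ 1120;  540^162 ≡ 1119;  540^243 ≡ 1458;  540^486 ≡ 1.
Smallest exponent giving 1 is 486.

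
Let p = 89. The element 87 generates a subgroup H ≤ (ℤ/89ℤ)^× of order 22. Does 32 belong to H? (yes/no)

yes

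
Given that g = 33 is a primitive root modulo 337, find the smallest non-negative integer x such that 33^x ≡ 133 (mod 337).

287

Baby-step giant-step with m = ceil(sqrt(336)) = 19.
Baby table (33^j mod 337 for j=0..18):
  0:1  1:33  2:78  3:215  4:18  5:257  6:56  7:163
  8:324  9:245  10:334  11:238  12:103  13:29  14:283  15:240
  16:169  17:185  18:39
Giant step factor: 33^(-19) ≡ 116 (mod 337).
Scan 133·116^i mod 337 for i = 0, 1, …:
  i=0: 133   i=1: 263   i=2: 178   i=3: 91
  i=4: 109   i=5: 175   i=6: 80   i=7: 181
  i=8: 102   i=9: 37     …   i=14: 297
  i=15: 78
Match at i=15, j=2: x = 15·19 + 2 = 287.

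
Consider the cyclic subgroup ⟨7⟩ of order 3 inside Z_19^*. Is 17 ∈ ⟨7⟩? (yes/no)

no

17 ∈ ⟨7⟩ iff 17^3 ≡ 1 (mod 19), since |⟨7⟩| = 3.
17^3 mod 19 = 11.
Since 11 ≠ 1, 17 does not lie in the subgroup.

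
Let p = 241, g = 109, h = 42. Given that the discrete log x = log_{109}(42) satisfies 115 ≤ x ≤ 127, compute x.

119

Compute 109^115 mod 241 = 65, then multiply by 109 repeatedly:
  109^115=65  109^116=96  109^117=101  109^118=164  109^119=42
Found 42 at exponent 119.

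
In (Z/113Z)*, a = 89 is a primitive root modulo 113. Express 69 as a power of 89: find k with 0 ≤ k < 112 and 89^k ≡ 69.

98

Baby-step giant-step with m = ceil(sqrt(112)) = 11.
Baby table (89^j mod 113 for j=0..10):
  0:1  1:89  2:11  3:75  4:8  5:34  6:88  7:35
  8:64  9:46  10:26
Giant step factor: 89^(-11) ≡ 90 (mod 113).
Scan 69·90^i mod 113 for i = 0, 1, …:
  i=0: 69   i=1: 108   i=2: 2   i=3: 67
  i=4: 41   i=5: 74   i=6: 106   i=7: 48
  i=8: 26
Match at i=8, j=10: k = 8·11 + 10 = 98.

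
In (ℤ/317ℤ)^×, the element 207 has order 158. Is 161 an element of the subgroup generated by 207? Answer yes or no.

yes

161 ∈ ⟨207⟩ iff 161^158 ≡ 1 (mod 317), since |⟨207⟩| = 158.
161^158 mod 317 = 1.
Since 1 = 1, 161 lies in the subgroup.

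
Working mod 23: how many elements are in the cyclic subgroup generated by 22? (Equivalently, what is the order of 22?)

2

The order of 22 must divide p − 1 = 22 = 2 · 11.
Divisors: 1, 2, 11, 22.
Check each in increasing order: 22^1 ≡ 22;  22^2 ≡ 1.
Smallest exponent giving 1 is 2.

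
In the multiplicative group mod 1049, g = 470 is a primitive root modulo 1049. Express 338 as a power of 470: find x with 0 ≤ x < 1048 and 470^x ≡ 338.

916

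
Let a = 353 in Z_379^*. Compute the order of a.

378

The order of 353 must divide p − 1 = 378 = 2 · 3^3 · 7.
Divisors: 1, 2, 3, 6, 7, 9, 14, 18, 21, 27, 42, 54, 63, 126, 189, 378.
Check each in increasing order: 353^1 ≡ 353;  353^2 ≡ 297;  353^3 ≡ 237;  353^6 ≡ 77;  353^7 ≡ 272;  353^9 ≡ 57;  353^14 ≡ 79;  353^18 ≡ 217;  353^21 ≡ 264;  353^27 ≡ 241;  353^42 ≡ 339;  353^54 ≡ 94;  353^63 ≡ 52;  353^126 ≡ 51;  353^189 ≡ 378;  353^378 ≡ 1.
Smallest exponent giving 1 is 378.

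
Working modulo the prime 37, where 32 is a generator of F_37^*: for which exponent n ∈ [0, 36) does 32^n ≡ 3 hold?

Successive powers of 32 modulo 37:
  32^0=1  32^1=32  32^2=25  32^3=23  32^4=33  32^5=20
  32^6=11  32^7=19  32^8=16  32^9=31  32^10=30  32^11=35
  32^12=10  32^13=24  32^14=28  32^15=8  32^16=34  32^17=15
  32^18=36  32^19=5  32^20=12  32^21=14  32^22=4  32^23=17
  32^24=26  32^25=18  32^26=21  32^27=6  32^28=7  32^29=2
  32^30=27  32^31=13  32^32=9  32^33=29  32^34=3
So 32^34 ≡ 3 (mod 37), giving n = 34.

34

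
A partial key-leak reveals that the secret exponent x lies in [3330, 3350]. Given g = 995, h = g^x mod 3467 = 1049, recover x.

Compute 995^3330 mod 3467 = 3265, then multiply by 995 repeatedly:
  995^3330=3265  995^3331=96  995^3332=1911  995^3333=1529  995^3334=2809
  995^3335=553  995^3336=2449  995^3337=2921  995^3338=1049
Found 1049 at exponent 3338.

3338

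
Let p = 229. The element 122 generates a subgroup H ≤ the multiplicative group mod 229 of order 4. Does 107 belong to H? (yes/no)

⟨122⟩ has order 4; its elements mod 229 are {1, 107, 122, 228}.
107 is in this set.

yes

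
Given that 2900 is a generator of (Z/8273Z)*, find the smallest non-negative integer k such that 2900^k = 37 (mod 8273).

Baby-step giant-step with m = ceil(sqrt(8272)) = 91.
Baby table (2900^j mod 8273 for j=0..90):
  0:1  1:2900  2:4632  3:5721  4:3535  5:1253  6:1853  7:4523
  8:3995  9:3300  10:6412  11:5369  12:314  13:570  14:6673  15:1153
  16:1408  17:4611  18:2732  19:5539  20:5207  21:2075  22:3029  23:6447
  24:7593  25:5247  26:2253  27:6303  28:3643  29:79  30:5729  31:1916
  32:5217  33:6256  34:7984  35:5746  36:1578  37:1231  38:4237  39:1895
  40:2228  41:8260  42:3665  43:5968  44:84  45:3683  46:257  47:730
  48:7385  49:5976  50:6738  51:7647  52:4660  53:4191  54:863  55:4254
  56:1557  57:6515  58:6241  59:5849  60:2450  61:6766  62:6117  63:1988
  64:7192  65:567  66:6246  67:3803  68:791  69:2279  70:7246  71:8253
  72:8184  73:6636  74:1402  75:3757  76:8032  77:4305  78:543  79:2830
  80:184  81:4128  82:169  83:1993  84:5146  85:7181  86:1759  87:4932
  88:7056  89:3271  90:5042
Giant step factor: 2900^(-91) ≡ 3349 (mod 8273).
Scan 37·3349^i mod 8273 for i = 0, 1, …:
  i=0: 37   i=1: 8091   i=2: 2684   i=3: 4238
  i=4: 4867   i=5: 1773   i=6: 6036   i=7: 3625
  i=8: 3634   i=9: 683     …   i=55: 2609
  i=56: 1253
Match at i=56, j=5: k = 56·91 + 5 = 5101.

5101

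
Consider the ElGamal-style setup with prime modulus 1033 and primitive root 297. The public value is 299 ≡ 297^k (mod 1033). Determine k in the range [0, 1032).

408

Baby-step giant-step with m = ceil(sqrt(1032)) = 33.
Baby table (297^j mod 1033 for j=0..32):
  0:1  1:297  2:404  3:160  4:2  5:594  6:808  7:320
  8:4  9:155  10:583  11:640  12:8  13:310  14:133  15:247
  16:16  17:620  18:266  19:494  20:32  21:207  22:532  23:988
  24:64  25:414  26:31  27:943  28:128  29:828  30:62  31:853
  32:256
Giant step factor: 297^(-33) ≡ 194 (mod 1033).
Scan 299·194^i mod 1033 for i = 0, 1, …:
  i=0: 299   i=1: 158   i=2: 695   i=3: 540
  i=4: 427   i=5: 198   i=6: 191   i=7: 899
  i=8: 862   i=9: 915   i=10: 867   i=11: 852
  i=12: 8
Match at i=12, j=12: k = 12·33 + 12 = 408.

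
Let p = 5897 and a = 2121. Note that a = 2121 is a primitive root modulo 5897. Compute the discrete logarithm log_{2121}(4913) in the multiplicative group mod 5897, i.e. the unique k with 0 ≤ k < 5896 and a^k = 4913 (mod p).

4602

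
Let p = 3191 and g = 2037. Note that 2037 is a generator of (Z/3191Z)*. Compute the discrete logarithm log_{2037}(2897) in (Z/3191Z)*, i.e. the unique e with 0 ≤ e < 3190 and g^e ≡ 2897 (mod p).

2569

Baby-step giant-step with m = ceil(sqrt(3190)) = 57.
Baby table (2037^j mod 3191 for j=0..56):
  0:1  1:2037  2:1069  3:1291  4:383  5:1567  6:979  7:3039
  8:3094  9:253  10:1610  11:2413  12:1141  13:1169  14:767  15:1980
  16:3027  17:987  18:189  19:2073  20:1008  21:1483  22:2185  23:2591
  24:3144  25:3182  26:813  27:3143  28:1145  29:2935  30:1852  31:762
  32:1368  33:873  34:914  35:1465  36:620  37:2495  38:2243  39:2670
  40:1326  41:1476  42:690  43:1490  44:489  45:501  46:2608  47:2672
  48:2209  49:423  50:81  51:2256  52:432  53:2459  54:2304  55:2478
  56:2715
Giant step factor: 2037^(-57) ≡ 2718 (mod 3191).
Scan 2897·2718^i mod 3191 for i = 0, 1, …:
  i=0: 2897   i=1: 1849   i=2: 2948   i=3: 63
  i=4: 2111   i=5: 280   i=6: 1582   i=7: 1599
  i=8: 3131   i=9: 2852     …   i=44: 802
  i=45: 383
Match at i=45, j=4: e = 45·57 + 4 = 2569.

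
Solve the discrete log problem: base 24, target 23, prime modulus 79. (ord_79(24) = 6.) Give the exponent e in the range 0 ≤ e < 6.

2

Successive powers of 24 modulo 79:
  24^0=1  24^1=24  24^2=23
So 24^2 ≡ 23 (mod 79), giving e = 2.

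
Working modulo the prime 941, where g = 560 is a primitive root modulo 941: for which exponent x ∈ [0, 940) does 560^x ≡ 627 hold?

Baby-step giant-step with m = ceil(sqrt(940)) = 31.
Baby table (560^j mod 941 for j=0..30):
  0:1  1:560  2:247  3:934  4:785  5:153  6:49  7:151
  8:811  9:598  10:825  11:910  12:519  13:812  14:217  15:131
  16:903  17:363  18:24  19:266  20:282  21:773  22:20  23:849
  24:235  25:801  26:644  27:237  28:39  29:197  30:223
Giant step factor: 560^(-31) ≡ 162 (mod 941).
Scan 627·162^i mod 941 for i = 0, 1, …:
  i=0: 627   i=1: 887   i=2: 662   i=3: 911
  i=4: 786   i=5: 297   i=6: 123   i=7: 165
  i=8: 382   i=9: 719     …   i=20: 668
  i=21: 1
Match at i=21, j=0: x = 21·31 + 0 = 651.

651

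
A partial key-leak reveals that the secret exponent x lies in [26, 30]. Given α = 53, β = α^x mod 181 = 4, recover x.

Compute 53^26 mod 181 = 4, then multiply by 53 repeatedly:
  53^26=4
Found 4 at exponent 26.

26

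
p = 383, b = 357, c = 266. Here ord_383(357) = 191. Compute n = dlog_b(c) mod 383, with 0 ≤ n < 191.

149

Baby-step giant-step with m = ceil(sqrt(191)) = 14.
Baby table (357^j mod 383 for j=0..13):
  0:1  1:357  2:293  3:42  4:57  5:50  6:232  7:96
  8:185  9:169  10:202  11:110  12:204  13:58
Giant step factor: 357^(-14) ≡ 16 (mod 383).
Scan 266·16^i mod 383 for i = 0, 1, …:
  i=0: 266   i=1: 43   i=2: 305   i=3: 284
  i=4: 331   i=5: 317   i=6: 93   i=7: 339
  i=8: 62   i=9: 226   i=10: 169
Match at i=10, j=9: n = 10·14 + 9 = 149.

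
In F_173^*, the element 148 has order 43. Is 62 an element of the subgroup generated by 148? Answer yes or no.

no

62 ∈ ⟨148⟩ iff 62^43 ≡ 1 (mod 173), since |⟨148⟩| = 43.
62^43 mod 173 = 93.
Since 93 ≠ 1, 62 does not lie in the subgroup.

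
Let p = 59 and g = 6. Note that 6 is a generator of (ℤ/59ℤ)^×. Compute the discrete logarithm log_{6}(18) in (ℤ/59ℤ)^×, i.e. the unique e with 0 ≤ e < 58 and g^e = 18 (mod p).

Baby-step giant-step with m = ceil(sqrt(58)) = 8.
Baby table (6^j mod 59 for j=0..7):
  0:1  1:6  2:36  3:39  4:57  5:47  6:46  7:40
Giant step factor: 6^(-8) ≡ 15 (mod 59).
Scan 18·15^i mod 59 for i = 0, 1, …:
  i=0: 18   i=1: 34   i=2: 38   i=3: 39
Match at i=3, j=3: e = 3·8 + 3 = 27.

27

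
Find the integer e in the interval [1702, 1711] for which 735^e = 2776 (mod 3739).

Compute 735^1702 mod 3739 = 2109, then multiply by 735 repeatedly:
  735^1702=2109  735^1703=2169  735^1704=1401  735^1705=1510  735^1706=3106
  735^1707=2120  735^1708=2776
Found 2776 at exponent 1708.

1708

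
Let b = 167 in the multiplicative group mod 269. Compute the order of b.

The order of 167 must divide p − 1 = 268 = 2^2 · 67.
Divisors: 1, 2, 4, 67, 134, 268.
Check each in increasing order: 167^1 ≡ 167;  167^2 ≡ 182;  167^4 ≡ 37;  167^67 ≡ 187;  167^134 ≡ 268;  167^268 ≡ 1.
Smallest exponent giving 1 is 268.

268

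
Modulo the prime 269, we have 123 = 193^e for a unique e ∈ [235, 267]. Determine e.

Compute 193^235 mod 269 = 160, then multiply by 193 repeatedly:
  193^235=160  193^236=214  193^237=145  193^238=9  193^239=123
Found 123 at exponent 239.

239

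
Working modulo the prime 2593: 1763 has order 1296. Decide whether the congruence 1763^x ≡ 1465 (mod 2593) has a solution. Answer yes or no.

1465 ∈ ⟨1763⟩ iff 1465^1296 ≡ 1 (mod 2593), since |⟨1763⟩| = 1296.
1465^1296 mod 2593 = 1.
Since 1 = 1, 1465 lies in the subgroup.

yes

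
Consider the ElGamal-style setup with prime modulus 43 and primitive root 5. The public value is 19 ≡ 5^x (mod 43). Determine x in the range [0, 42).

31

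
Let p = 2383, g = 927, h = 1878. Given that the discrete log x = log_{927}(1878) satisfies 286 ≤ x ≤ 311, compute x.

297

Compute 927^286 mod 2383 = 1860, then multiply by 927 repeatedly:
  927^286=1860  927^287=1311  927^288=2350  927^289=388  927^290=2226
  927^291=2207  927^292=1275  927^293=2340  927^294=650  927^295=2034
  927^296=565  927^297=1878
Found 1878 at exponent 297.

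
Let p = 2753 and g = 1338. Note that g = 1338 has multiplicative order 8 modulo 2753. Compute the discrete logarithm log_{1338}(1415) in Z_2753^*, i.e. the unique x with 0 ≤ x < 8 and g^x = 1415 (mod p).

5

Successive powers of 1338 modulo 2753:
  1338^0=1  1338^1=1338  1338^2=794  1338^3=2467  1338^4=2752  1338^5=1415
So 1338^5 ≡ 1415 (mod 2753), giving x = 5.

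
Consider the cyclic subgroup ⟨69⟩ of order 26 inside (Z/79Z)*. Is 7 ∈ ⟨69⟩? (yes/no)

7 ∈ ⟨69⟩ iff 7^26 ≡ 1 (mod 79), since |⟨69⟩| = 26.
7^26 mod 79 = 55.
Since 55 ≠ 1, 7 does not lie in the subgroup.

no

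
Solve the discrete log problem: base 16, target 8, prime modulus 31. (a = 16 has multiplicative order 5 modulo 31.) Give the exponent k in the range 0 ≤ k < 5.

2

Successive powers of 16 modulo 31:
  16^0=1  16^1=16  16^2=8
So 16^2 ≡ 8 (mod 31), giving k = 2.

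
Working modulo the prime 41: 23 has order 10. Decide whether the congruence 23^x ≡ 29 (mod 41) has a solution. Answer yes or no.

no

29 ∈ ⟨23⟩ iff 29^10 ≡ 1 (mod 41), since |⟨23⟩| = 10.
29^10 mod 41 = 9.
Since 9 ≠ 1, 29 does not lie in the subgroup.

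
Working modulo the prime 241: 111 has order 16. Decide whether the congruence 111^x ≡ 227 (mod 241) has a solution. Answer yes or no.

no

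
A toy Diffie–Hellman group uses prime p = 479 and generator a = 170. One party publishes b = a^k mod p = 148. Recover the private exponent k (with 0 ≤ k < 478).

23

Baby-step giant-step with m = ceil(sqrt(478)) = 22.
Baby table (170^j mod 479 for j=0..21):
  0:1  1:170  2:160  3:376  4:213  5:285  6:71  7:95
  8:343  9:351  10:274  11:117  12:251  13:39  14:403  15:13
  16:294  17:164  18:98  19:374  20:352  21:444
Giant step factor: 170^(-22) ≡ 396 (mod 479).
Scan 148·396^i mod 479 for i = 0, 1, …:
  i=0: 148   i=1: 170
Match at i=1, j=1: k = 1·22 + 1 = 23.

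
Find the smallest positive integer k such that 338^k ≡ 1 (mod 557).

556

The order of 338 must divide p − 1 = 556 = 2^2 · 139.
Divisors: 1, 2, 4, 139, 278, 556.
Check each in increasing order: 338^1 ≡ 338;  338^2 ≡ 59;  338^4 ≡ 139;  338^139 ≡ 439;  338^278 ≡ 556;  338^556 ≡ 1.
Smallest exponent giving 1 is 556.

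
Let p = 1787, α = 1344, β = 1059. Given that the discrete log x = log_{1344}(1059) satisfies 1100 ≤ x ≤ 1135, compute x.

1100

Compute 1344^1100 mod 1787 = 1059, then multiply by 1344 repeatedly:
  1344^1100=1059
Found 1059 at exponent 1100.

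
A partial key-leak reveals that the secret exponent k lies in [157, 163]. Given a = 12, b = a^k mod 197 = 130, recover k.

Compute 12^157 mod 197 = 130, then multiply by 12 repeatedly:
  12^157=130
Found 130 at exponent 157.

157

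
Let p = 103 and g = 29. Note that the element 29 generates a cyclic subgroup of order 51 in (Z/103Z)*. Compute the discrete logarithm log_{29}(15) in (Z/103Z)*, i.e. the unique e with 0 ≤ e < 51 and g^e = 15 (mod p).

Successive powers of 29 modulo 103:
  29^0=1  29^1=29  29^2=17  29^3=81  29^4=83  29^5=38
  29^6=72  29^7=28  29^8=91  29^9=64  29^10=2  29^11=58
  29^12=34  29^13=59  29^14=63  29^15=76  29^16=41  29^17=56
  29^18=79  29^19=25  29^20=4  29^21=13  29^22=68  29^23=15
So 29^23 ≡ 15 (mod 103), giving e = 23.

23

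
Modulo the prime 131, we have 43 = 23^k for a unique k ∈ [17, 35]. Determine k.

Compute 23^17 mod 131 = 2, then multiply by 23 repeatedly:
  23^17=2  23^18=46  23^19=10  23^20=99  23^21=50
  23^22=102  23^23=119  23^24=117  23^25=71  23^26=61
  23^27=93  23^28=43
Found 43 at exponent 28.

28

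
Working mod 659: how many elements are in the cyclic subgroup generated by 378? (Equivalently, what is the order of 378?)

329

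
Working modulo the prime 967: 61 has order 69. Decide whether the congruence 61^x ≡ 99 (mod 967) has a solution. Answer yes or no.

no

99 ∈ ⟨61⟩ iff 99^69 ≡ 1 (mod 967), since |⟨61⟩| = 69.
99^69 mod 967 = 226.
Since 226 ≠ 1, 99 does not lie in the subgroup.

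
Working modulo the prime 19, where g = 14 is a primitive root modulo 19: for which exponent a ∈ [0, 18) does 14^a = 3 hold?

7

Successive powers of 14 modulo 19:
  14^0=1  14^1=14  14^2=6  14^3=8  14^4=17  14^5=10
  14^6=7  14^7=3
So 14^7 ≡ 3 (mod 19), giving a = 7.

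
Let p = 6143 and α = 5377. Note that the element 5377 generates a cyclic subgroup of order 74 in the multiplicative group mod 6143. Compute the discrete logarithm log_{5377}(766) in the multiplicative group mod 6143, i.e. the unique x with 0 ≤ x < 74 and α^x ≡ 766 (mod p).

38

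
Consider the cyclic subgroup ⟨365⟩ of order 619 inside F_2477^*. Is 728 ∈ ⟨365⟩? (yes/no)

728 ∈ ⟨365⟩ iff 728^619 ≡ 1 (mod 2477), since |⟨365⟩| = 619.
728^619 mod 2477 = 1562.
Since 1562 ≠ 1, 728 does not lie in the subgroup.

no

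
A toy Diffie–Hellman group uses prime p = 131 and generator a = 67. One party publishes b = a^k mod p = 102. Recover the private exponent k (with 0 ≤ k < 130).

Baby-step giant-step with m = ceil(sqrt(130)) = 12.
Baby table (67^j mod 131 for j=0..11):
  0:1  1:67  2:35  3:118  4:46  5:69  6:38  7:57
  8:20  9:30  10:45  11:2
Giant step factor: 67^(-12) ≡ 44 (mod 131).
Scan 102·44^i mod 131 for i = 0, 1, …:
  i=0: 102   i=1: 34   i=2: 55   i=3: 62
  i=4: 108   i=5: 36   i=6: 12   i=7: 4
  i=8: 45
Match at i=8, j=10: k = 8·12 + 10 = 106.

106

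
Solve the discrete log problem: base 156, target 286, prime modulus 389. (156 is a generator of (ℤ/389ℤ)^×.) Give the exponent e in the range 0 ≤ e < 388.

Baby-step giant-step with m = ceil(sqrt(388)) = 20.
Baby table (156^j mod 389 for j=0..19):
  0:1  1:156  2:218  3:165  4:66  5:182  6:384  7:387
  8:77  9:342  10:59  11:257  12:25  13:10  14:4  15:235
  16:94  17:271  18:264  19:339
Giant step factor: 156^(-20) ≡ 175 (mod 389).
Scan 286·175^i mod 389 for i = 0, 1, …:
  i=0: 286   i=1: 258   i=2: 26   i=3: 271
Match at i=3, j=17: e = 3·20 + 17 = 77.

77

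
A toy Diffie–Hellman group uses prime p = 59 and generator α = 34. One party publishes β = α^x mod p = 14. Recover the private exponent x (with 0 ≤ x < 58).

Baby-step giant-step with m = ceil(sqrt(58)) = 8.
Baby table (34^j mod 59 for j=0..7):
  0:1  1:34  2:35  3:10  4:45  5:55  6:41  7:37
Giant step factor: 34^(-8) ≡ 28 (mod 59).
Scan 14·28^i mod 59 for i = 0, 1, …:
  i=0: 14   i=1: 38   i=2: 2   i=3: 56
  i=4: 34
Match at i=4, j=1: x = 4·8 + 1 = 33.

33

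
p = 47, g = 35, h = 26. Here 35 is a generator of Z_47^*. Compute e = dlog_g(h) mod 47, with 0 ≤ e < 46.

Successive powers of 35 modulo 47:
  35^0=1  35^1=35  35^2=3  35^3=11  35^4=9  35^5=33
  35^6=27  35^7=5  35^8=34  35^9=15  35^10=8  35^11=45
  35^12=24  35^13=41  35^14=25  35^15=29  35^16=28  35^17=40
  35^18=37  35^19=26
So 35^19 ≡ 26 (mod 47), giving e = 19.

19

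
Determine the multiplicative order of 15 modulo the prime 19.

The order of 15 must divide p − 1 = 18 = 2 · 3^2.
Divisors: 1, 2, 3, 6, 9, 18.
Check each in increasing order: 15^1 ≡ 15;  15^2 ≡ 16;  15^3 ≡ 12;  15^6 ≡ 11;  15^9 ≡ 18;  15^18 ≡ 1.
Smallest exponent giving 1 is 18.

18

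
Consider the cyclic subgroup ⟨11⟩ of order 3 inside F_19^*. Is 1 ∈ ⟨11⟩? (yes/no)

yes

⟨11⟩ has order 3; its elements mod 19 are {1, 7, 11}.
1 is in this set.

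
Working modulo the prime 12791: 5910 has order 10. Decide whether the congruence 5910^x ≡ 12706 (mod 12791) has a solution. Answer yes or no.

no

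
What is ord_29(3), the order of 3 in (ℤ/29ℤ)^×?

28

The order of 3 must divide p − 1 = 28 = 2^2 · 7.
Divisors: 1, 2, 4, 7, 14, 28.
Check each in increasing order: 3^1 ≡ 3;  3^2 ≡ 9;  3^4 ≡ 23;  3^7 ≡ 12;  3^14 ≡ 28;  3^28 ≡ 1.
Smallest exponent giving 1 is 28.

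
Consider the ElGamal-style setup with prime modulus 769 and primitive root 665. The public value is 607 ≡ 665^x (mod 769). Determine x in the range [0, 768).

Baby-step giant-step with m = ceil(sqrt(768)) = 28.
Baby table (665^j mod 769 for j=0..27):
  0:1  1:665  2:50  3:183  4:193  5:691  6:422  7:714
  8:337  9:326  10:701  11:151  12:445  13:629  14:718  15:690
  16:526  17:664  18:154  19:133  20:10  21:498  22:500  23:292
  24:392  25:758  26:375  27:219
Giant step factor: 665^(-28) ≡ 735 (mod 769).
Scan 607·735^i mod 769 for i = 0, 1, …:
  i=0: 607   i=1: 125   i=2: 364   i=3: 697
  i=4: 141   i=5: 589   i=6: 737   i=7: 319
  i=8: 689   i=9: 413     …   i=25: 386
  i=26: 718
Match at i=26, j=14: x = 26·28 + 14 = 742.

742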